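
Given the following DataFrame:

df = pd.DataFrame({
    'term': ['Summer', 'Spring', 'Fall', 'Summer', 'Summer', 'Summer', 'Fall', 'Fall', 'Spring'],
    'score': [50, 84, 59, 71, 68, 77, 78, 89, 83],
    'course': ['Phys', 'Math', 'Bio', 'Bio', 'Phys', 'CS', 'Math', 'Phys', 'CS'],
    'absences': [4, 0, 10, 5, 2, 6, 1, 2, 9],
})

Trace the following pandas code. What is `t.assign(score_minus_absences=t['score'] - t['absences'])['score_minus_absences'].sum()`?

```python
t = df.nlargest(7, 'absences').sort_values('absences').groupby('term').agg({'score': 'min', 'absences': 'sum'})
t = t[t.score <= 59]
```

80

take 7 rows with largest absences:
     term  score course  absences
2    Fall     59    Bio        10
8  Spring     83     CS         9
5  Summer     77     CS         6
3  Summer     71    Bio         5
0  Summer     50   Phys         4
4  Summer     68   Phys         2
7    Fall     89   Phys         2
sort by absences:
     term  score course  absences
4  Summer     68   Phys         2
7    Fall     89   Phys         2
0  Summer     50   Phys         4
3  Summer     71    Bio         5
5  Summer     77     CS         6
8  Spring     83     CS         9
2    Fall     59    Bio        10
group by term: min(score), sum(absences):
        score  absences
term                   
Fall       59        12
Spring     83         9
Summer     50        17
filter rows where score <= 59:
        score  absences
term                   
Fall       59        12
Summer     50        17
add column score_minus_absences = t['score'] - t['absences']:
        score  absences  score_minus_absences
term                                         
Fall       59        12                    47
Summer     50        17                    33
Taking the sum of column 'score_minus_absences' gives 80.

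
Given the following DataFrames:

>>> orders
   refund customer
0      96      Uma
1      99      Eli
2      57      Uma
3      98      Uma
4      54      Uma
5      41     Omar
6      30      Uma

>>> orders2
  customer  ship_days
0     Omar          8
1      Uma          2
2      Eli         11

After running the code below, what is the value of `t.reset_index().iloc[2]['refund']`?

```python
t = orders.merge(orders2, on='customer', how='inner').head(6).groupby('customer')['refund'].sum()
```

305

merge on 'customer' (how='inner') → 7 rows:
   refund customer  ship_days
0      96      Uma          2
1      99      Eli         11
2      57      Uma          2
3      98      Uma          2
4      54      Uma          2
5      41     Omar          8
6      30      Uma          2
take first 6 rows:
   refund customer  ship_days
0      96      Uma          2
1      99      Eli         11
2      57      Uma          2
3      98      Uma          2
4      54      Uma          2
5      41     Omar          8
group by customer, sum of refund:
customer
Eli      99
Omar     41
Uma     305
Name: refund, dtype: int64
reset_index():
  customer  refund
0      Eli      99
1     Omar      41
2      Uma     305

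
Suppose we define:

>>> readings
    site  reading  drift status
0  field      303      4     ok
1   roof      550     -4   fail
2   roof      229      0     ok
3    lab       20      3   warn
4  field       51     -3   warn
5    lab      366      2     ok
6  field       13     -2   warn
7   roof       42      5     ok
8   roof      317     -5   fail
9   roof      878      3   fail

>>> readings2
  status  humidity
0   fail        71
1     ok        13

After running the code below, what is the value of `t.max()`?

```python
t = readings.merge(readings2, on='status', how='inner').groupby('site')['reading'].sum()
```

merge on 'status' (how='inner') → 7 rows:
    site  reading  drift status  humidity
0  field      303      4     ok        13
1   roof      550     -4   fail        71
2   roof      229      0     ok        13
3    lab      366      2     ok        13
4   roof       42      5     ok        13
5   roof      317     -5   fail        71
6   roof      878      3   fail        71
group by site, sum of reading:
site
field     303
lab       366
roof     2016
Name: reading, dtype: int64
Reading off the max of the resulting series, we get 2016.

2016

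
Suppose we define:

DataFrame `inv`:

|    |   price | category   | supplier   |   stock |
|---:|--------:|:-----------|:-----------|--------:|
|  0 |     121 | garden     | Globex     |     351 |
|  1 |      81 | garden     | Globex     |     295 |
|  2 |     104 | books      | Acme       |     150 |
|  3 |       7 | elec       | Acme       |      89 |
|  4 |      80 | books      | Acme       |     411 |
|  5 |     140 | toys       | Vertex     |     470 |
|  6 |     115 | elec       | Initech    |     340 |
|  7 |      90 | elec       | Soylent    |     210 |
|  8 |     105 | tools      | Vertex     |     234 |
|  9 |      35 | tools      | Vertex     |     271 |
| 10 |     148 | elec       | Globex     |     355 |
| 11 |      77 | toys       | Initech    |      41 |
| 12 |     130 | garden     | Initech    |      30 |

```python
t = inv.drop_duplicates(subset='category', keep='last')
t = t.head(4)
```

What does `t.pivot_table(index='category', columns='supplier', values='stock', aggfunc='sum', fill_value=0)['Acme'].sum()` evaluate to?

drop duplicate category (keep=last):
    price category supplier  stock
4      80    books     Acme    411
9      35    tools   Vertex    271
10    148     elec   Globex    355
11     77     toys  Initech     41
12    130   garden  Initech     30
take first 4 rows:
    price category supplier  stock
4      80    books     Acme    411
9      35    tools   Vertex    271
10    148     elec   Globex    355
11     77     toys  Initech     41
pivot: rows=category, cols=supplier, sum(stock):
supplier  Acme  Globex  Initech  Vertex
category                               
books      411       0        0       0
elec         0     355        0       0
tools        0       0        0     271
toys         0       0       41       0
So sum() = 411.

411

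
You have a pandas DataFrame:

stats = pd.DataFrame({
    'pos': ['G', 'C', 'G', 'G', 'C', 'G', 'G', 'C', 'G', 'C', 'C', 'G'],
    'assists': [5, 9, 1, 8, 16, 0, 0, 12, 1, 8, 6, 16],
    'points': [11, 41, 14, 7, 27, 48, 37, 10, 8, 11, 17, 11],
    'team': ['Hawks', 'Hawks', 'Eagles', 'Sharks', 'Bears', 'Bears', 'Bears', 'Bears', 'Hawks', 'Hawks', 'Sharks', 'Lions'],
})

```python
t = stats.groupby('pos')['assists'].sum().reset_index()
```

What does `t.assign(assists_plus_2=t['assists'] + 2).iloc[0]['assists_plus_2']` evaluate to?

53

group by pos, sum of assists:
pos
C    51
G    31
Name: assists, dtype: int64
reset_index():
  pos  assists
0   C       51
1   G       31
add column assists_plus_2 = t['assists'] + 2:
  pos  assists  assists_plus_2
0   C       51              53
1   G       31              33
So iloc[0]['assists_plus_2'] = 53.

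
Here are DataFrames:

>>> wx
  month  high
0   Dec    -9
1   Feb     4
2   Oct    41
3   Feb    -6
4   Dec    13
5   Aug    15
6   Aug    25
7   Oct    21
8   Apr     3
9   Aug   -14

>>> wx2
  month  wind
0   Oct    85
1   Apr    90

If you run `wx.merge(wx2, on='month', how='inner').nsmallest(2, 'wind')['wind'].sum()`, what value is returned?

170

merge on 'month' (how='inner') → 3 rows:
  month  high  wind
0   Oct    41    85
1   Oct    21    85
2   Apr     3    90
take 2 rows with smallest wind:
  month  high  wind
0   Oct    41    85
1   Oct    21    85
Then the sum of column 'wind': 170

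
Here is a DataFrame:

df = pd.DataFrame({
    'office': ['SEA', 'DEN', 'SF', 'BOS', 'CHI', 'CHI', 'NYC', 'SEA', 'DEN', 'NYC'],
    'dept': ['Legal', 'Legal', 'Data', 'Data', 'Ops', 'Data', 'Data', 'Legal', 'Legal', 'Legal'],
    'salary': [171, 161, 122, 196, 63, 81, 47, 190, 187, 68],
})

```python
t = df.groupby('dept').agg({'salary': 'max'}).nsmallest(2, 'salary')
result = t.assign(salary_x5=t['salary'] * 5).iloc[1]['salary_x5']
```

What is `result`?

950

group by dept, max of salary:
       salary
dept         
Data      196
Legal     190
Ops        63
take 2 rows with smallest salary:
       salary
dept         
Ops        63
Legal     190
add column salary_x5 = t['salary'] * 5:
       salary  salary_x5
dept                    
Ops        63        315
Legal     190        950
The value at position 1, column 'salary_x5' is 950.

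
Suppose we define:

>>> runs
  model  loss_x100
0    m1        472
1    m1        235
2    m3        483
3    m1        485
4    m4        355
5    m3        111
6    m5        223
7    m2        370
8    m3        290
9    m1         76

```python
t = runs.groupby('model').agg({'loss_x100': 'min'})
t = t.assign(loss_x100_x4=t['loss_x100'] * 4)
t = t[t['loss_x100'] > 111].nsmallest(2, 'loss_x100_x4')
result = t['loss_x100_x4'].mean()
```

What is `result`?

group by model, min of loss_x100:
       loss_x100
model           
m1            76
m2           370
m3           111
m4           355
m5           223
add column loss_x100_x4 = t['loss_x100'] * 4:
       loss_x100  loss_x100_x4
model                         
m1            76           304
m2           370          1480
m3           111           444
m4           355          1420
m5           223           892
filter rows where loss_x100 > 111:
       loss_x100  loss_x100_x4
model                         
m2           370          1480
m4           355          1420
m5           223           892
take 2 rows with smallest loss_x100_x4:
       loss_x100  loss_x100_x4
model                         
m5           223           892
m4           355          1420

1156.0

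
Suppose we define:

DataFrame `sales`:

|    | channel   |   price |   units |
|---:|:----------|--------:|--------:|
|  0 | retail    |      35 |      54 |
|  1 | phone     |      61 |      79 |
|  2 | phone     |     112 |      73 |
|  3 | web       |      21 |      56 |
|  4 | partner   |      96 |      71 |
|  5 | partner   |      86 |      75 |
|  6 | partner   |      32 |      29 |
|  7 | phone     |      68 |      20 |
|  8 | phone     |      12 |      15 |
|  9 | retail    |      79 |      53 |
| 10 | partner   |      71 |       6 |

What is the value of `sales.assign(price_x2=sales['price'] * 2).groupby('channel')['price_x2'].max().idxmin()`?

add column price_x2 = sales['price'] * 2:
    channel  price  units  price_x2
0    retail     35     54        70
1     phone     61     79       122
2     phone    112     73       224
3       web     21     56        42
4   partner     96     71       192
5   partner     86     75       172
6   partner     32     29        64
7     phone     68     20       136
8     phone     12     15        24
9    retail     79     53       158
10  partner     71      6       142
group by channel, max of price_x2:
channel
partner    192
phone      224
retail     158
web         42
Name: price_x2, dtype: int64
The label with the smallest value is web.

web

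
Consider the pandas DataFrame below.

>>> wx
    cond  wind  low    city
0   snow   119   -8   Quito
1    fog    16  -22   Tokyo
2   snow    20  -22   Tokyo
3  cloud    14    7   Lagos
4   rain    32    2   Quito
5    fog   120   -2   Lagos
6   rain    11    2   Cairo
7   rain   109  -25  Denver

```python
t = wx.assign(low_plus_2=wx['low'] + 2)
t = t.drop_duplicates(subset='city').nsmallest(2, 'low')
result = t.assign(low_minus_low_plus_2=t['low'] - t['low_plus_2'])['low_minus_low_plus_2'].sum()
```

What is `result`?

-4

add column low_plus_2 = wx['low'] + 2:
    cond  wind  low    city  low_plus_2
0   snow   119   -8   Quito          -6
1    fog    16  -22   Tokyo         -20
2   snow    20  -22   Tokyo         -20
3  cloud    14    7   Lagos           9
4   rain    32    2   Quito           4
5    fog   120   -2   Lagos           0
6   rain    11    2   Cairo           4
7   rain   109  -25  Denver         -23
drop duplicate city (keep=first):
    cond  wind  low    city  low_plus_2
0   snow   119   -8   Quito          -6
1    fog    16  -22   Tokyo         -20
3  cloud    14    7   Lagos           9
6   rain    11    2   Cairo           4
7   rain   109  -25  Denver         -23
take 2 rows with smallest low:
   cond  wind  low    city  low_plus_2
7  rain   109  -25  Denver         -23
1   fog    16  -22   Tokyo         -20
add column low_minus_low_plus_2 = t['low'] - t['low_plus_2']:
   cond  wind  low    city  low_plus_2  low_minus_low_plus_2
7  rain   109  -25  Denver         -23                    -2
1   fog    16  -22   Tokyo         -20                    -2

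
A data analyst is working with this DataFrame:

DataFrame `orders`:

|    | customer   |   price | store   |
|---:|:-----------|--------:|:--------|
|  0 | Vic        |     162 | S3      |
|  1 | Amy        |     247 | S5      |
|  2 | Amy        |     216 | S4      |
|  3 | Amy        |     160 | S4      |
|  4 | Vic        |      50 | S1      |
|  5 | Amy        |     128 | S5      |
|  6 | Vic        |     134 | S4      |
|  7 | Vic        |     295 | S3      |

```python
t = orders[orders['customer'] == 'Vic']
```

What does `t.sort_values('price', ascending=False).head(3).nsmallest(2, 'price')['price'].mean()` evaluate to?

148.0

filter rows where customer == 'Vic':
  customer  price store
0      Vic    162    S3
4      Vic     50    S1
6      Vic    134    S4
7      Vic    295    S3
sort by price descending:
  customer  price store
7      Vic    295    S3
0      Vic    162    S3
6      Vic    134    S4
4      Vic     50    S1
take first 3 rows:
  customer  price store
7      Vic    295    S3
0      Vic    162    S3
6      Vic    134    S4
take 2 rows with smallest price:
  customer  price store
6      Vic    134    S4
0      Vic    162    S3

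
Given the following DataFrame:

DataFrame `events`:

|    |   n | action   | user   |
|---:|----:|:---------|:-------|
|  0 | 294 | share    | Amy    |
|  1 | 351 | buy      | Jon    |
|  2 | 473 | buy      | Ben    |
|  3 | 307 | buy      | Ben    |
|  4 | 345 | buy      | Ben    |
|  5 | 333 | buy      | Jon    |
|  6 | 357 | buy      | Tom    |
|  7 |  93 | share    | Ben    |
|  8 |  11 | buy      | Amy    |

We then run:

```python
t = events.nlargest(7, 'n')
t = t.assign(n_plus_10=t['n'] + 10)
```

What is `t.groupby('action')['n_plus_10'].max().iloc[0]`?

take 7 rows with largest n:
     n action user
2  473    buy  Ben
6  357    buy  Tom
1  351    buy  Jon
4  345    buy  Ben
5  333    buy  Jon
3  307    buy  Ben
0  294  share  Amy
add column n_plus_10 = t['n'] + 10:
     n action user  n_plus_10
2  473    buy  Ben        483
6  357    buy  Tom        367
1  351    buy  Jon        361
4  345    buy  Ben        355
5  333    buy  Jon        343
3  307    buy  Ben        317
0  294  share  Amy        304
group by action, max of n_plus_10:
action
buy      483
share    304
Name: n_plus_10, dtype: int64

483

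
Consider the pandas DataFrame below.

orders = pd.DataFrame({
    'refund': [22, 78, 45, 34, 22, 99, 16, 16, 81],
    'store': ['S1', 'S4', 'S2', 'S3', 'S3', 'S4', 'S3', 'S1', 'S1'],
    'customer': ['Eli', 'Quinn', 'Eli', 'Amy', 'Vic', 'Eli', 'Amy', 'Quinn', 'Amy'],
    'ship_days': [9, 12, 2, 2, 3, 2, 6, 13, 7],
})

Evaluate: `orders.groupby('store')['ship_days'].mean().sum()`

group by store, mean of ship_days:
store
S1    9.666667
S2    2.000000
S3    3.666667
S4    7.000000
Name: ship_days, dtype: float64

22.3333333333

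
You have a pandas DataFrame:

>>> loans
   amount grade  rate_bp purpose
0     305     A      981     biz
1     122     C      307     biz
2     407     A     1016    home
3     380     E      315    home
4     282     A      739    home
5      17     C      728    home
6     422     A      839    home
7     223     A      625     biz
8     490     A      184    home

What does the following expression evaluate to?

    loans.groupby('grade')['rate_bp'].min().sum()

806

group by grade, min of rate_bp:
grade
A    184
C    307
E    315
Name: rate_bp, dtype: int64
So sum() = 806.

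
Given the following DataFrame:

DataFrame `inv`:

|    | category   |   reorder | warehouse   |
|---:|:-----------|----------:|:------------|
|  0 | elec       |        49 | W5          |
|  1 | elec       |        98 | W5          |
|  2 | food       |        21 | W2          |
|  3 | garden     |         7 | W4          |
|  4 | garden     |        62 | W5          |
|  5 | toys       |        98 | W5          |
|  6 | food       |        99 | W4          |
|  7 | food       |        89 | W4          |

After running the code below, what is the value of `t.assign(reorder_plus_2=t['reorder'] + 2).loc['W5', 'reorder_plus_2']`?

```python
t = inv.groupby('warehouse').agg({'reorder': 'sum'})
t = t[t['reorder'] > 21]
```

309

group by warehouse, sum of reorder:
           reorder
warehouse         
W2              21
W4             195
W5             307
filter rows where reorder > 21:
           reorder
warehouse         
W4             195
W5             307
add column reorder_plus_2 = t['reorder'] + 2:
           reorder  reorder_plus_2
warehouse                         
W4             195             197
W5             307             309
Reading off the value at row 'W5', column 'reorder_plus_2', we get 309.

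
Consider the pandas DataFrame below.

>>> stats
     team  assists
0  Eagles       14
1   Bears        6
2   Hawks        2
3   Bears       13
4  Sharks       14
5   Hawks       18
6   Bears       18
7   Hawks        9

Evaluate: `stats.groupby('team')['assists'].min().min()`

group by team, min of assists:
team
Bears      6
Eagles    14
Hawks      2
Sharks    14
Name: assists, dtype: int64
Reading off the min of the resulting series, we get 2.

2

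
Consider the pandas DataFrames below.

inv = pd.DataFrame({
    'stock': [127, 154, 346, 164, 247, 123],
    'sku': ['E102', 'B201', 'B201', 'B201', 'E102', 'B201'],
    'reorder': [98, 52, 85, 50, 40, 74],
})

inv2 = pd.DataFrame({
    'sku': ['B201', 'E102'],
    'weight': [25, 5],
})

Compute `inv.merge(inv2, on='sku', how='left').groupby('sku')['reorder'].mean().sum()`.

134.25

merge on 'sku' (how='left') → 6 rows:
   stock   sku  reorder  weight
0    127  E102       98       5
1    154  B201       52      25
2    346  B201       85      25
3    164  B201       50      25
4    247  E102       40       5
5    123  B201       74      25
group by sku, mean of reorder:
sku
B201    65.25
E102    69.00
Name: reorder, dtype: float64
Finally, sum of the resulting series = 134.25.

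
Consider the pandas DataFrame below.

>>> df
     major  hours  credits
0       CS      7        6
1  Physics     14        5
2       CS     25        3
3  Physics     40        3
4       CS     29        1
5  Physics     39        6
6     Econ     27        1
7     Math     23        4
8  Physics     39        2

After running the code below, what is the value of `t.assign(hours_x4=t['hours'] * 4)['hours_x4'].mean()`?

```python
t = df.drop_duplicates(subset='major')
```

drop duplicate major (keep=first):
     major  hours  credits
0       CS      7        6
1  Physics     14        5
6     Econ     27        1
7     Math     23        4
add column hours_x4 = t['hours'] * 4:
     major  hours  credits  hours_x4
0       CS      7        6        28
1  Physics     14        5        56
6     Econ     27        1       108
7     Math     23        4        92
Reading off the mean of column 'hours_x4', we get 71.0.

71.0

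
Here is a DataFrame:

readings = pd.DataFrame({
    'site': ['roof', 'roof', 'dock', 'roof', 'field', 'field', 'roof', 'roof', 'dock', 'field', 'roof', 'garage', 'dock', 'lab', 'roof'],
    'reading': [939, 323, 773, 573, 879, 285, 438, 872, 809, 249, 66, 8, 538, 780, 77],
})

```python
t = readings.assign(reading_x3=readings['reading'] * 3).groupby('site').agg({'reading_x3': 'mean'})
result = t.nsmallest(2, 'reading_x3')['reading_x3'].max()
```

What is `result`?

1409.14285714

add column reading_x3 = readings['reading'] * 3:
      site  reading  reading_x3
0     roof      939        2817
1     roof      323         969
2     dock      773        2319
3     roof      573        1719
4    field      879        2637
5    field      285         855
6     roof      438        1314
7     roof      872        2616
8     dock      809        2427
9    field      249         747
10    roof       66         198
11  garage        8          24
12    dock      538        1614
13     lab      780        2340
14    roof       77         231
group by site, mean of reading_x3:
         reading_x3
site               
dock    2120.000000
field   1413.000000
garage    24.000000
lab     2340.000000
roof    1409.142857
take 2 rows with smallest reading_x3:
         reading_x3
site               
garage    24.000000
roof    1409.142857
Reading off the max of column 'reading_x3', we get 1409.14285714.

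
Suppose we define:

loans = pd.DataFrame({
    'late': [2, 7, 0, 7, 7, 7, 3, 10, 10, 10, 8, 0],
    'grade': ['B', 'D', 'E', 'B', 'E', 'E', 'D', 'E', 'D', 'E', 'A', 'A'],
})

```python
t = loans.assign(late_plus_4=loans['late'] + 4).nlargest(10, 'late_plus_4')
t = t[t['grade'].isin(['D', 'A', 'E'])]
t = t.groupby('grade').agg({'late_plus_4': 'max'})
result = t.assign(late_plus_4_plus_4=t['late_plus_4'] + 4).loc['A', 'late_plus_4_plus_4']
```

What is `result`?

16

add column late_plus_4 = loans['late'] + 4:
    late grade  late_plus_4
0      2     B            6
1      7     D           11
2      0     E            4
3      7     B           11
4      7     E           11
5      7     E           11
6      3     D            7
7     10     E           14
8     10     D           14
9     10     E           14
10     8     A           12
11     0     A            4
take 10 rows with largest late_plus_4:
    late grade  late_plus_4
7     10     E           14
8     10     D           14
9     10     E           14
10     8     A           12
1      7     D           11
3      7     B           11
4      7     E           11
5      7     E           11
6      3     D            7
0      2     B            6
filter rows where grade in ['D', 'A', 'E']:
    late grade  late_plus_4
7     10     E           14
8     10     D           14
9     10     E           14
10     8     A           12
1      7     D           11
4      7     E           11
5      7     E           11
6      3     D            7
group by grade, max of late_plus_4:
       late_plus_4
grade             
A               12
D               14
E               14
add column late_plus_4_plus_4 = t['late_plus_4'] + 4:
       late_plus_4  late_plus_4_plus_4
grade                                 
A               12                  16
D               14                  18
E               14                  18
Then the value at row 'A', column 'late_plus_4_plus_4': 16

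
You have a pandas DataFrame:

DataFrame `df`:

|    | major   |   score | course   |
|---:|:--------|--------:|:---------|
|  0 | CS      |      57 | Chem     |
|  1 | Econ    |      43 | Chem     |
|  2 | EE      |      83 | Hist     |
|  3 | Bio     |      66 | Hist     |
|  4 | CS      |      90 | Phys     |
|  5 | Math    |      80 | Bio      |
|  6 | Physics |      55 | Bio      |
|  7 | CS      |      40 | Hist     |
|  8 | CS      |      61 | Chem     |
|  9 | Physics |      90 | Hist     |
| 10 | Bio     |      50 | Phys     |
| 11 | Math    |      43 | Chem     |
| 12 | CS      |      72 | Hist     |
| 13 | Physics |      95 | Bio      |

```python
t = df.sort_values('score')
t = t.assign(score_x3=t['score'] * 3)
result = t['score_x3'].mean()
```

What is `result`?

sort by score:
      major  score course
7        CS     40   Hist
1      Econ     43   Chem
11     Math     43   Chem
10      Bio     50   Phys
6   Physics     55    Bio
0        CS     57   Chem
8        CS     61   Chem
3       Bio     66   Hist
12       CS     72   Hist
5      Math     80    Bio
2        EE     83   Hist
4        CS     90   Phys
9   Physics     90   Hist
13  Physics     95    Bio
add column score_x3 = t['score'] * 3:
      major  score course  score_x3
7        CS     40   Hist       120
1      Econ     43   Chem       129
11     Math     43   Chem       129
10      Bio     50   Phys       150
6   Physics     55    Bio       165
0        CS     57   Chem       171
8        CS     61   Chem       183
3       Bio     66   Hist       198
12       CS     72   Hist       216
5      Math     80    Bio       240
2        EE     83   Hist       249
4        CS     90   Phys       270
9   Physics     90   Hist       270
13  Physics     95    Bio       285
Reading off the mean of column 'score_x3', we get 198.214285714.

198.214285714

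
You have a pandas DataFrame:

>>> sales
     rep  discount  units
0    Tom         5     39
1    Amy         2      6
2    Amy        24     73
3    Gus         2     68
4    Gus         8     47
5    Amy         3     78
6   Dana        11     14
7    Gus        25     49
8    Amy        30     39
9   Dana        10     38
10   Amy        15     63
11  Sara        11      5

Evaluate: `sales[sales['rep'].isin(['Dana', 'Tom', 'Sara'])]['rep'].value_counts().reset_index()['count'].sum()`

4

filter rows where rep in ['Dana', 'Tom', 'Sara']:
     rep  discount  units
0    Tom         5     39
6   Dana        11     14
9   Dana        10     38
11  Sara        11      5
value_counts of rep:
rep
Dana    2
Tom     1
Sara    1
Name: count, dtype: int64
reset_index():
    rep  count
0  Dana      2
1   Tom      1
2  Sara      1
Taking the sum of column 'count' gives 4.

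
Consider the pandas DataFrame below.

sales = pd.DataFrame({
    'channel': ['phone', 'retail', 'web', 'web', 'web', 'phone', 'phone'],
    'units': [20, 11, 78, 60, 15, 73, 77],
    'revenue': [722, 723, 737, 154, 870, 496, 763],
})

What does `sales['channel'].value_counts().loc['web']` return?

value_counts of channel:
channel
phone     3
web       3
retail    1
Name: count, dtype: int64
value at index 'web' → 3

3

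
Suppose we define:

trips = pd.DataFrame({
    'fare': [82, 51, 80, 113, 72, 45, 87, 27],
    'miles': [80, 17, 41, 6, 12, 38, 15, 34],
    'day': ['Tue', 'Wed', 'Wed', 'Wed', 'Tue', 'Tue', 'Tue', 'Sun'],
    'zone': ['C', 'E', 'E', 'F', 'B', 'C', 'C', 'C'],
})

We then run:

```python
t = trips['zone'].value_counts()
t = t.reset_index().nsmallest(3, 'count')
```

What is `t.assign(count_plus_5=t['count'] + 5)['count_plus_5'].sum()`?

19

value_counts of zone:
zone
C    4
E    2
F    1
B    1
Name: count, dtype: int64
reset_index():
  zone  count
0    C      4
1    E      2
2    F      1
3    B      1
take 3 rows with smallest count:
  zone  count
2    F      1
3    B      1
1    E      2
add column count_plus_5 = t['count'] + 5:
  zone  count  count_plus_5
2    F      1             6
3    B      1             6
1    E      2             7
Reading off the sum of column 'count_plus_5', we get 19.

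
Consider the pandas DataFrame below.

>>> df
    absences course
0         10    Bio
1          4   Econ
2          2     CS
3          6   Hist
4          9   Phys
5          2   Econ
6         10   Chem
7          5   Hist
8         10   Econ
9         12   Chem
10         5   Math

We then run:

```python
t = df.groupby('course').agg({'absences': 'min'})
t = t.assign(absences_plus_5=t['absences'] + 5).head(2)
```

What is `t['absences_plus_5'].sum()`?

22

group by course, min of absences:
        absences
course          
Bio           10
CS             2
Chem          10
Econ           2
Hist           5
Math           5
Phys           9
add column absences_plus_5 = t['absences'] + 5:
        absences  absences_plus_5
course                           
Bio           10               15
CS             2                7
Chem          10               15
Econ           2                7
Hist           5               10
Math           5               10
Phys           9               14
take first 2 rows:
        absences  absences_plus_5
course                           
Bio           10               15
CS             2                7
The sum of column 'absences_plus_5' is 22.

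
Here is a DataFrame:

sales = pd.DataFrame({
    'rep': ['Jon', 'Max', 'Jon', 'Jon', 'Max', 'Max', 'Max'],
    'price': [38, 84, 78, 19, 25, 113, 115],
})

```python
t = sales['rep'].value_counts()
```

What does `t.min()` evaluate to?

value_counts of rep:
rep
Max    4
Jon    3
Name: count, dtype: int64

3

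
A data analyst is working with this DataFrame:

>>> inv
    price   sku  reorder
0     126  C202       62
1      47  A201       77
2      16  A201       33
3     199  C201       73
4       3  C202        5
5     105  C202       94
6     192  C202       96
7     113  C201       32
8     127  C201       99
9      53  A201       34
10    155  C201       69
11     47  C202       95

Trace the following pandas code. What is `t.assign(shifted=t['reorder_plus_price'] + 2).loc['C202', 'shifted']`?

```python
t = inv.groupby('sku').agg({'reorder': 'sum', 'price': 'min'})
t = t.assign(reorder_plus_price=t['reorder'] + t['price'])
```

group by sku: sum(reorder), min(price):
      reorder  price
sku                 
A201      144     16
C201      273    113
C202      352      3
add column reorder_plus_price = t['reorder'] + t['price']:
      reorder  price  reorder_plus_price
sku                                     
A201      144     16                 160
C201      273    113                 386
C202      352      3                 355
add column shifted = t['reorder_plus_price'] + 2:
      reorder  price  reorder_plus_price  shifted
sku                                              
A201      144     16                 160      162
C201      273    113                 386      388
C202      352      3                 355      357
value at row 'C202', column 'shifted' → 357

357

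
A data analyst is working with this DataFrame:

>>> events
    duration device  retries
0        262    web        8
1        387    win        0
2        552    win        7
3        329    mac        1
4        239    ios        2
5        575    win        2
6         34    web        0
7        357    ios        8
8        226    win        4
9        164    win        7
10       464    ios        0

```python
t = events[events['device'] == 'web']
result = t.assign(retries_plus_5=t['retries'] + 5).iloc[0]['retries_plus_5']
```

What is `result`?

13

filter rows where device == 'web':
   duration device  retries
0       262    web        8
6        34    web        0
add column retries_plus_5 = t['retries'] + 5:
   duration device  retries  retries_plus_5
0       262    web        8              13
6        34    web        0               5
Taking the value at position 0, column 'retries_plus_5' gives 13.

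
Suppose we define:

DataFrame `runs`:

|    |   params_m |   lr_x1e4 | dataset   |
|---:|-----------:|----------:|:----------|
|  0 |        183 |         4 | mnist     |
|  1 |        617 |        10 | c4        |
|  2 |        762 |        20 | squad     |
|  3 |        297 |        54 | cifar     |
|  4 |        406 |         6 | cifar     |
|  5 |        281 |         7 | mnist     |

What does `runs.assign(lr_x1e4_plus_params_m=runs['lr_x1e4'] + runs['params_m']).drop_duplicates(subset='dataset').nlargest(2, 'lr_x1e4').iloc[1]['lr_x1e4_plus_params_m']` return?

add column lr_x1e4_plus_params_m = runs['lr_x1e4'] + runs['params_m']:
   params_m  lr_x1e4 dataset  lr_x1e4_plus_params_m
0       183        4   mnist                    187
1       617       10      c4                    627
2       762       20   squad                    782
3       297       54   cifar                    351
4       406        6   cifar                    412
5       281        7   mnist                    288
drop duplicate dataset (keep=first):
   params_m  lr_x1e4 dataset  lr_x1e4_plus_params_m
0       183        4   mnist                    187
1       617       10      c4                    627
2       762       20   squad                    782
3       297       54   cifar                    351
take 2 rows with largest lr_x1e4:
   params_m  lr_x1e4 dataset  lr_x1e4_plus_params_m
3       297       54   cifar                    351
2       762       20   squad                    782
The value at position 1, column 'lr_x1e4_plus_params_m' is 782.

782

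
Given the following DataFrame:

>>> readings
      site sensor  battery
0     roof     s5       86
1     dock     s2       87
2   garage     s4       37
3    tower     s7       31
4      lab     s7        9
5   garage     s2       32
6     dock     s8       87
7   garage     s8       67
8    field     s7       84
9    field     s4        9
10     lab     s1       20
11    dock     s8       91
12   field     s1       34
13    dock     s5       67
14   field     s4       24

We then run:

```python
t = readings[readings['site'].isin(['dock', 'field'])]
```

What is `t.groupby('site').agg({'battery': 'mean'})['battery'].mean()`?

60.375

filter rows where site in ['dock', 'field']:
     site sensor  battery
1    dock     s2       87
6    dock     s8       87
8   field     s7       84
9   field     s4        9
11   dock     s8       91
12  field     s1       34
13   dock     s5       67
14  field     s4       24
group by site, mean of battery:
       battery
site          
dock     83.00
field    37.75
The mean of column 'battery' is 60.375.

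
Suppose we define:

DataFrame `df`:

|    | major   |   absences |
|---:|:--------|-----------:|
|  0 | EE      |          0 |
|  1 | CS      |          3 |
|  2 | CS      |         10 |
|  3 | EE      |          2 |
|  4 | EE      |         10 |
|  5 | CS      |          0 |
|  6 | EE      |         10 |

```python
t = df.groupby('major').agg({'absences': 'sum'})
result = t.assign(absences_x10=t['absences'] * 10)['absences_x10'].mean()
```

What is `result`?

175.0

group by major, sum of absences:
       absences
major          
CS           13
EE           22
add column absences_x10 = t['absences'] * 10:
       absences  absences_x10
major                        
CS           13           130
EE           22           220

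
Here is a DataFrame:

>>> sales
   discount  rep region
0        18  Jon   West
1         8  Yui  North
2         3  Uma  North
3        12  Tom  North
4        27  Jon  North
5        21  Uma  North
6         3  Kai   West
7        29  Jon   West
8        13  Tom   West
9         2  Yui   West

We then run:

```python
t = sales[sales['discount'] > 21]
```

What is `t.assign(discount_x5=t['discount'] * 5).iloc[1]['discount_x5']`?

145

filter rows where discount > 21:
   discount  rep region
4        27  Jon  North
7        29  Jon   West
add column discount_x5 = t['discount'] * 5:
   discount  rep region  discount_x5
4        27  Jon  North          135
7        29  Jon   West          145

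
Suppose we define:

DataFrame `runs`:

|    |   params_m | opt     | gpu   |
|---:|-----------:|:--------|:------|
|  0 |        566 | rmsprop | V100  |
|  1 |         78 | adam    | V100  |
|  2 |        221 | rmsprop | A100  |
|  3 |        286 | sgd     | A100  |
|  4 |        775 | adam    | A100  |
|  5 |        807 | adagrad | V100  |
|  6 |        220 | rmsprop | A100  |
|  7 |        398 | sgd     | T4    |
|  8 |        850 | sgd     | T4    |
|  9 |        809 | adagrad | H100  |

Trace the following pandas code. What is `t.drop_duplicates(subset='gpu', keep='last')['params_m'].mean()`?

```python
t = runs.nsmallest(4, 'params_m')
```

take 4 rows with smallest params_m:
   params_m      opt   gpu
1        78     adam  V100
6       220  rmsprop  A100
2       221  rmsprop  A100
3       286      sgd  A100
drop duplicate gpu (keep=last):
   params_m   opt   gpu
1        78  adam  V100
3       286   sgd  A100
Reading off the mean of column 'params_m', we get 182.0.

182.0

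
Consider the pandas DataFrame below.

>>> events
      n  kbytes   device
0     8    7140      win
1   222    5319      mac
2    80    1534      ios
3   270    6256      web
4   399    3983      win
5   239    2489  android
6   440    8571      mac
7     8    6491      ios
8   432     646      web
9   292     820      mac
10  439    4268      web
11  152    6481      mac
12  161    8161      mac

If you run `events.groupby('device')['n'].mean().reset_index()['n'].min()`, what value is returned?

group by device, mean of n:
device
android    239.000000
ios         44.000000
mac        253.400000
web        380.333333
win        203.500000
Name: n, dtype: float64
reset_index():
    device           n
0  android  239.000000
1      ios   44.000000
2      mac  253.400000
3      web  380.333333
4      win  203.500000

44.0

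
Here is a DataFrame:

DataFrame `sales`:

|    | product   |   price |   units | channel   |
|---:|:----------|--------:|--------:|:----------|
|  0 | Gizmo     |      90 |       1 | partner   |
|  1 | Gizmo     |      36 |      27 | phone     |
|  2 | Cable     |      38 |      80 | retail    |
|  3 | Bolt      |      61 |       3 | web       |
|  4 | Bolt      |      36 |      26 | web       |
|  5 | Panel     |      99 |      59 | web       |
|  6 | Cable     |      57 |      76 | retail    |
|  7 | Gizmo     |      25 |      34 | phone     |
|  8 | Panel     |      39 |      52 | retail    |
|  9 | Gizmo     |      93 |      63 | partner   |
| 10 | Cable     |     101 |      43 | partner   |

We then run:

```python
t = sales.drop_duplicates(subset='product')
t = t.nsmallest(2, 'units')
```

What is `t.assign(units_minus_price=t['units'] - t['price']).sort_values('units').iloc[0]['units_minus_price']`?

drop duplicate product (keep=first):
  product  price  units  channel
0   Gizmo     90      1  partner
2   Cable     38     80   retail
3    Bolt     61      3      web
5   Panel     99     59      web
take 2 rows with smallest units:
  product  price  units  channel
0   Gizmo     90      1  partner
3    Bolt     61      3      web
add column units_minus_price = t['units'] - t['price']:
  product  price  units  channel  units_minus_price
0   Gizmo     90      1  partner                -89
3    Bolt     61      3      web                -58
sort by units:
  product  price  units  channel  units_minus_price
0   Gizmo     90      1  partner                -89
3    Bolt     61      3      web                -58

-89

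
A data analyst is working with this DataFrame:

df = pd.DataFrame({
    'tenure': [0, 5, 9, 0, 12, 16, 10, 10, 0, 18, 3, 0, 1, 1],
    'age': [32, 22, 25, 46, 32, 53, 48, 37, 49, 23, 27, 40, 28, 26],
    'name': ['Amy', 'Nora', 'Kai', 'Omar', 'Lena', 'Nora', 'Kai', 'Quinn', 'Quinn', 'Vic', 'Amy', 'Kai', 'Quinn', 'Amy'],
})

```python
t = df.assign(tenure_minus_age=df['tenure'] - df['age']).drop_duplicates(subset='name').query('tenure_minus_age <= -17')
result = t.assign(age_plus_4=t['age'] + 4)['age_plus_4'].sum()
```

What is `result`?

189

add column tenure_minus_age = df['tenure'] - df['age']:
    tenure  age   name  tenure_minus_age
0        0   32    Amy               -32
1        5   22   Nora               -17
2        9   25    Kai               -16
3        0   46   Omar               -46
4       12   32   Lena               -20
5       16   53   Nora               -37
6       10   48    Kai               -38
7       10   37  Quinn               -27
8        0   49  Quinn               -49
9       18   23    Vic                -5
10       3   27    Amy               -24
11       0   40    Kai               -40
12       1   28  Quinn               -27
13       1   26    Amy               -25
drop duplicate name (keep=first):
   tenure  age   name  tenure_minus_age
0       0   32    Amy               -32
1       5   22   Nora               -17
2       9   25    Kai               -16
3       0   46   Omar               -46
4      12   32   Lena               -20
7      10   37  Quinn               -27
9      18   23    Vic                -5
filter rows where tenure_minus_age <= -17:
   tenure  age   name  tenure_minus_age
0       0   32    Amy               -32
1       5   22   Nora               -17
3       0   46   Omar               -46
4      12   32   Lena               -20
7      10   37  Quinn               -27
add column age_plus_4 = t['age'] + 4:
   tenure  age   name  tenure_minus_age  age_plus_4
0       0   32    Amy               -32          36
1       5   22   Nora               -17          26
3       0   46   Omar               -46          50
4      12   32   Lena               -20          36
7      10   37  Quinn               -27          41
Hence 189.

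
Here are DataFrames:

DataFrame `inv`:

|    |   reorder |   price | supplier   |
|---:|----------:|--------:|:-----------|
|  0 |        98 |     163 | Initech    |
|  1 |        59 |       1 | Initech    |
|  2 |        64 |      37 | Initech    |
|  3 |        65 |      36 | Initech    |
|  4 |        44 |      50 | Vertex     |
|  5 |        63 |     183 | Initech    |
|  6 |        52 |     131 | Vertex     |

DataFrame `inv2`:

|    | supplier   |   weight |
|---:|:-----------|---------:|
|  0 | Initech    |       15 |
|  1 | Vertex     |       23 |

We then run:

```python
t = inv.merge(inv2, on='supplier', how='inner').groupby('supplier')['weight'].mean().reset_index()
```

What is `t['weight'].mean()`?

19.0

merge on 'supplier' (how='inner') → 7 rows:
   reorder  price supplier  weight
0       98    163  Initech      15
1       59      1  Initech      15
2       64     37  Initech      15
3       65     36  Initech      15
4       44     50   Vertex      23
5       63    183  Initech      15
6       52    131   Vertex      23
group by supplier, mean of weight:
supplier
Initech    15.0
Vertex     23.0
Name: weight, dtype: float64
reset_index():
  supplier  weight
0  Initech    15.0
1   Vertex    23.0
mean of column 'weight' → 19.0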